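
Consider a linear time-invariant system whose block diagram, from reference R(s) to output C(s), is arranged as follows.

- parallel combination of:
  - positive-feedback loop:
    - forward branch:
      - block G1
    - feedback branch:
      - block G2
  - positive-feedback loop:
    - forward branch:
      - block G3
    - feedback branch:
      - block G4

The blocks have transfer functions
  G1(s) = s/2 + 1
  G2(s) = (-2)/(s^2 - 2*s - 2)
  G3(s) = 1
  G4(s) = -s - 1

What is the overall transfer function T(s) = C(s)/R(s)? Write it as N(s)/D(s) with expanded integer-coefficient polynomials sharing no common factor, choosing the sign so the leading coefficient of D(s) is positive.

Reducing step by step:

(1) close the feedback loop around G1, G2 = (s^3 - 6*s - 4)/(2*s^2 - 2*s)
(2) apply the feedback formula to G3, G4 = 1/(s + 2)
(3) reduce the parallel group [G1/(1-G1*G2)], [G3/(1-G3*G4)]: this yields T(s), and no further normalization is needed

Answer: (s^4 + 2*s^3 - 4*s^2 - 18*s - 8)/(2*s^3 + 2*s^2 - 4*s)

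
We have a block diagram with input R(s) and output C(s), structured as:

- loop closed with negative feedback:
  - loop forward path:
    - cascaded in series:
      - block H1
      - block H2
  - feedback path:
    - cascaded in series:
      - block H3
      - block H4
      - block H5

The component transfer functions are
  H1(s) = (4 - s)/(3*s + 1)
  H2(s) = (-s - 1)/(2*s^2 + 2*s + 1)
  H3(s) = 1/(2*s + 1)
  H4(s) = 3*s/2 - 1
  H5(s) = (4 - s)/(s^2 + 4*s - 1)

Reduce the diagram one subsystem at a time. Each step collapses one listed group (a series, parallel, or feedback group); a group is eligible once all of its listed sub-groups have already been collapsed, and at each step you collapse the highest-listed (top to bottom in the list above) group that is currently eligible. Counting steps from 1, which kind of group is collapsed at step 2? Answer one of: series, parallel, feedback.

The answer is series.

Reasoning:
1. cascade H1, H2
2. series reduction of H3, H4, H5
3. apply the feedback formula to (H1*H2), (H3*H4*H5)
Step 2 collapses a series group.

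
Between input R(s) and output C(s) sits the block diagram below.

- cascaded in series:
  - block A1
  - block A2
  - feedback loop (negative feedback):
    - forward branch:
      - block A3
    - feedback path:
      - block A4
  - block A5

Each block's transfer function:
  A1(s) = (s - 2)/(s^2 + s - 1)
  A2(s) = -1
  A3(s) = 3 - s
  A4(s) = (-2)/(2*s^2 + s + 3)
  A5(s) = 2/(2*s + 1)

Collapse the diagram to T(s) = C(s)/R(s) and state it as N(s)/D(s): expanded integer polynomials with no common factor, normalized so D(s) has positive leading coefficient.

Answer: (4*s^4 - 18*s^3 + 20*s^2 - 18*s + 36)/(4*s^5 + 12*s^4 + s^3 - 14*s^2 + 3)

Working:
Step 1 - reduce the feedback loop with forward A3 and return A4 -> (-2*s^3 + 5*s^2 + 9)/(2*s^2 + 3*s - 3)
Step 2 - cascade A1, A2, [A3/(1+A3*A4)], A5, giving the overall T(s)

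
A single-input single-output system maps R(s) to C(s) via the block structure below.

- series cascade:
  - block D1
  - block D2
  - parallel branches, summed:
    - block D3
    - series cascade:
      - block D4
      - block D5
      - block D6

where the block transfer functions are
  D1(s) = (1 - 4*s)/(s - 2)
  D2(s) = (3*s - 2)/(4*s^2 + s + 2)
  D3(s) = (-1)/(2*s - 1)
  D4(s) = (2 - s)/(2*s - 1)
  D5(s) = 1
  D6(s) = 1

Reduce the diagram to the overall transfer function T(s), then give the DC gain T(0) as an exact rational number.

Reducing step by step:

(1) series reduction of D4, D5, D6, giving (2 - s)/(2*s - 1)
(2) parallel reduction of D3, (D4*D5*D6), giving (1 - s)/(2*s - 1)
(3) combine D1, D2, (D3+(D4*D5*D6)) in series, giving (12*s^3 - 23*s^2 + 13*s - 2)/(8*s^4 - 18*s^3 + 7*s^2 - 8*s + 4)
DC gain: substitute s = 0 into T(s) from step 3: T(0) = -2/4 = -1/2.

Answer: -1/2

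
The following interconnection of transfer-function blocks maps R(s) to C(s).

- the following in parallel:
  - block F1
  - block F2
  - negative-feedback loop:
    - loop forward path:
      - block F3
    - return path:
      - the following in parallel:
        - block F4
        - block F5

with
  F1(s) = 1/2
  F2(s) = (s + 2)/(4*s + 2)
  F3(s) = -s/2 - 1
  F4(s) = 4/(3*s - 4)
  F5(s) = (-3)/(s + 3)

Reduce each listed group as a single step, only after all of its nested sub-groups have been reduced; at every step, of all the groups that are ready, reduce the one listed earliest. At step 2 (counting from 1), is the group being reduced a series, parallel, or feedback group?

Answer: feedback

Working:
Step 1 - sum the parallel branches F4, F5
Step 2 - feedback reduction of F3, (F4+F5)
Step 3 - combine F1, F2, [F3/(1+F3*(F4+F5))] in parallel
Step 2: feedback.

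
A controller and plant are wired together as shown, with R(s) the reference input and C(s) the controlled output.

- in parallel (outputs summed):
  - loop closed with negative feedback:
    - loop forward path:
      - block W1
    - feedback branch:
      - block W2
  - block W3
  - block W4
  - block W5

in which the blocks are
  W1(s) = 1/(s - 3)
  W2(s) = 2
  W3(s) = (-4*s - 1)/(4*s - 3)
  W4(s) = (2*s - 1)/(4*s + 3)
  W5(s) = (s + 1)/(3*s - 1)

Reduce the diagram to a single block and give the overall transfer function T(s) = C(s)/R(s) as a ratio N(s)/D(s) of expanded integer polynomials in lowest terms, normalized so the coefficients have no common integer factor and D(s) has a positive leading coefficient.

[1] collapse the loop (W1 forward, W2 return) = 1/(s - 1)
[2] parallel reduction of [W1/(1+W1*W2)], W3, W4, W5; the result is T(s) itself (integer coefficients, no common factor, positive leading denominator coefficient)

Answer: (-8*s^4 + 2*s^3 + 55*s^2 - 53*s + 18)/(48*s^4 - 64*s^3 - 11*s^2 + 36*s - 9)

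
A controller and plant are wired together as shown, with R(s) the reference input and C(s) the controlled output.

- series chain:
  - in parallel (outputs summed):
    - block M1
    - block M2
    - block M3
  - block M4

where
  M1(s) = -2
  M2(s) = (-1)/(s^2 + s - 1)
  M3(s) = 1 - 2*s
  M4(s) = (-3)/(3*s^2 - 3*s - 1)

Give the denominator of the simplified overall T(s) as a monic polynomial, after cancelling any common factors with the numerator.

Step 1: parallel reduction of M1, M2, M3 = (-2*s^3 - 3*s^2 + s)/(s^2 + s - 1)
Step 2: multiply (M1+M2+M3), M4 (series) = (6*s^3 + 9*s^2 - 3*s)/(3*s^4 - 7*s^2 + 2*s + 1)
Step 2 gives the fully reduced T(s), with no common factor left to cancel. The denominator's leading coefficient is 3, so divide each of its coefficients by 3 to get the monic form.

Final answer: s^4 - 7*s^2/3 + 2*s/3 + 1/3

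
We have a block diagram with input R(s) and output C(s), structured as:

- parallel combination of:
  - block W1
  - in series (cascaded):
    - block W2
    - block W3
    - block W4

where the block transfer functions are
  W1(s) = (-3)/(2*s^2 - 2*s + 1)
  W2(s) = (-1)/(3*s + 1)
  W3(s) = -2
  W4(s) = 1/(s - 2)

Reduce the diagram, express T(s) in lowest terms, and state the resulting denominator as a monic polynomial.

Reducing step by step:

(1) multiply W2, W3, W4 (series) = 2/(3*s^2 - 5*s - 2)
(2) add W1, (W2*W3*W4) (parallel) = (-5*s^2 + 11*s + 8)/(6*s^4 - 16*s^3 + 9*s^2 - s - 2)
No further cancellation is possible in the step-2 result, so that is T(s). Its denominator becomes monic after dividing by the leading coefficient 6.

Answer: s^4 - 8*s^3/3 + 3*s^2/2 - s/6 - 1/3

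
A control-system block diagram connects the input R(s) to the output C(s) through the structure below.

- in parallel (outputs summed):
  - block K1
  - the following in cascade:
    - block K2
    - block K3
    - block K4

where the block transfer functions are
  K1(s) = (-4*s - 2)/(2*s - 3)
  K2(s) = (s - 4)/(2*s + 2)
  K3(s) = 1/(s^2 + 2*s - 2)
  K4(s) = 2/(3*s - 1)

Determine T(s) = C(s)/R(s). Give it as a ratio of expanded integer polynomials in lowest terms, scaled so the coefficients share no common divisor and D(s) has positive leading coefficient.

[1] cascade K2, K3, K4 -> (s - 4)/(3*s^4 + 8*s^3 - 3*s^2 - 6*s + 2)
[2] sum the parallel branches K1, (K2*K3*K4), which is the overall transfer function T(s) = C(s)/R(s) in lowest terms

Hence the answer: (-12*s^5 - 38*s^4 - 4*s^3 + 32*s^2 - 7*s + 8)/(6*s^5 + 7*s^4 - 30*s^3 - 3*s^2 + 22*s - 6)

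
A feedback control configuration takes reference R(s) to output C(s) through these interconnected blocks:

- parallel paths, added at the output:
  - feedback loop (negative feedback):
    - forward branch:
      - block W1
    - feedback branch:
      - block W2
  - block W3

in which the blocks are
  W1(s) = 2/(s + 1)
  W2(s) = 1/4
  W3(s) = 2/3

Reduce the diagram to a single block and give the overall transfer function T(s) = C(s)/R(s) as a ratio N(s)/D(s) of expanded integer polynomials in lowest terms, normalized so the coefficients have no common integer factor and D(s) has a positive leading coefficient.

Reducing step by step:

1. apply the feedback formula to W1, W2: 4/(2*s + 3)
2. combine [W1/(1+W1*W2)], W3 in parallel; the result is T(s) itself (integer coefficients, no common factor, positive leading denominator coefficient)

Answer: (4*s + 18)/(6*s + 9)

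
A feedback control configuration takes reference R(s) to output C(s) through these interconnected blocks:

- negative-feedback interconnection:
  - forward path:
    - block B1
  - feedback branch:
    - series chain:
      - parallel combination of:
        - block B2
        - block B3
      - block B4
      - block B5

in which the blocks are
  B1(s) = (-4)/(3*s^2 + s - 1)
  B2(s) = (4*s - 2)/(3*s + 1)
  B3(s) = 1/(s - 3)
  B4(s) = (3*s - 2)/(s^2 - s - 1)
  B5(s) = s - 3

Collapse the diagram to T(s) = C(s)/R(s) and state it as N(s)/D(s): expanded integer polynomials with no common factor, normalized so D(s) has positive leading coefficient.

(1) combine B2, B3 in parallel, giving (4*s^2 - 11*s + 7)/(3*s^2 - 8*s - 3)
(2) series reduction of (B2+B3), B4, B5, giving (12*s^3 - 41*s^2 + 43*s - 14)/(3*s^3 - 2*s^2 - 4*s - 1)
(3) collapse the loop (B1 forward, ((B2+B3)*B4*B5) return); the result is T(s) itself (integer coefficients, no common factor, positive leading denominator coefficient)

Answer: (-12*s^3 + 8*s^2 + 16*s + 4)/(9*s^5 - 3*s^4 - 65*s^3 + 159*s^2 - 169*s + 57)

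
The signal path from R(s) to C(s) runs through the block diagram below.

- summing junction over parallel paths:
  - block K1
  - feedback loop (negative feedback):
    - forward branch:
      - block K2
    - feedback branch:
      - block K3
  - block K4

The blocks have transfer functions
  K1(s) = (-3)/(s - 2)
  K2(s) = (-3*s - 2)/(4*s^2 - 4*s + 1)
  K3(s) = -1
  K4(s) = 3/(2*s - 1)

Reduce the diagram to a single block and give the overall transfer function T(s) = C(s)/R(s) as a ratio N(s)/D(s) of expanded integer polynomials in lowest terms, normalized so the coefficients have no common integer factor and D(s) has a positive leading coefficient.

Reducing step by step:

1. apply the feedback formula to K2, K3; result (-3*s - 2)/(4*s^2 - s + 3)
2. combine K1, [K2/(1+K2*K3)], K4 in parallel, giving the overall T(s)

Answer: (-18*s^3 + 2*s^2 - 2*s - 13)/(8*s^4 - 22*s^3 + 19*s^2 - 17*s + 6)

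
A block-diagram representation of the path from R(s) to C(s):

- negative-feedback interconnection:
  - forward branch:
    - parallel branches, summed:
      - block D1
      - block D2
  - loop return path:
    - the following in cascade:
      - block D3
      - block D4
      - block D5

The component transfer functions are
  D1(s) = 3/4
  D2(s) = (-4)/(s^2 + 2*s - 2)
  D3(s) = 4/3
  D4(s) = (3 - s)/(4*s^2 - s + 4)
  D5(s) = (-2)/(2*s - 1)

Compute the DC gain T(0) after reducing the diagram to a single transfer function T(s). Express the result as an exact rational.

First reduce the diagram to T(s).

1. combine D1, D2 in parallel, giving (3*s^2 + 6*s - 22)/(4*s^2 + 8*s - 8)
2. series reduction of D3, D4, D5, giving (8*s - 24)/(24*s^3 - 18*s^2 + 27*s - 12)
3. collapse the loop ((D1+D2) forward, (D3*D4*D5) return), giving (72*s^5 + 90*s^4 - 555*s^3 + 522*s^2 - 666*s + 264)/(96*s^5 + 120*s^4 - 204*s^3 + 288*s^2 - 632*s + 624)
The step-3 result is T(s). Setting s = 0: T(0) = 264/624 = 11/26.

Answer: 11/26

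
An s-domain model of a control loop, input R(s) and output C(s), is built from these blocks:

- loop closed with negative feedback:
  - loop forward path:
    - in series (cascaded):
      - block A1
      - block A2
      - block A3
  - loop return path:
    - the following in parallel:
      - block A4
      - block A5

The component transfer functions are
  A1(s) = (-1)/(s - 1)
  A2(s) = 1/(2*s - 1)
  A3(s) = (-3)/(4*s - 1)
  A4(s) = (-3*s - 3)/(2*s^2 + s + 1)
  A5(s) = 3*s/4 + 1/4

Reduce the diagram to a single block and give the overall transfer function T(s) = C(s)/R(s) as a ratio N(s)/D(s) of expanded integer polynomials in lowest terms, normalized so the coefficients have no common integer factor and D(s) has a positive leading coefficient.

First reduce the diagram to T(s).

1. cascade A1, A2, A3, giving 3/(8*s^3 - 14*s^2 + 7*s - 1)
2. sum the parallel branches A4, A5, giving (6*s^3 + 5*s^2 - 8*s - 11)/(8*s^2 + 4*s + 4)
3. apply the feedback formula to (A1*A2*A3), (A4+A5): this yields T(s), and no further normalization is needed

Answer: (24*s^2 + 12*s + 12)/(64*s^5 - 80*s^4 + 50*s^3 - 21*s^2 - 37)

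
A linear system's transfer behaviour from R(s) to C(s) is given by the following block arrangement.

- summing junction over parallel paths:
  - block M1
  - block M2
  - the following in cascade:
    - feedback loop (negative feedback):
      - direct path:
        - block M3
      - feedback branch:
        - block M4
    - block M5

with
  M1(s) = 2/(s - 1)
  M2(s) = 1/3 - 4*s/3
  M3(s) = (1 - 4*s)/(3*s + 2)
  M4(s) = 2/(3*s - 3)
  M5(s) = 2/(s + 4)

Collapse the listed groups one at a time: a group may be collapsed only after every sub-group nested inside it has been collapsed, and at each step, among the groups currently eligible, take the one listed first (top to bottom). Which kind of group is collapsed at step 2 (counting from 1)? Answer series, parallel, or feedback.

Step 1. feedback reduction of M3, M4
Step 2. multiply [M3/(1+M3*M4)], M5 (series)
Step 3. reduce the parallel group M1, M2, ([M3/(1+M3*M4)]*M5)
The group at step 2 is a series group.

Answer: series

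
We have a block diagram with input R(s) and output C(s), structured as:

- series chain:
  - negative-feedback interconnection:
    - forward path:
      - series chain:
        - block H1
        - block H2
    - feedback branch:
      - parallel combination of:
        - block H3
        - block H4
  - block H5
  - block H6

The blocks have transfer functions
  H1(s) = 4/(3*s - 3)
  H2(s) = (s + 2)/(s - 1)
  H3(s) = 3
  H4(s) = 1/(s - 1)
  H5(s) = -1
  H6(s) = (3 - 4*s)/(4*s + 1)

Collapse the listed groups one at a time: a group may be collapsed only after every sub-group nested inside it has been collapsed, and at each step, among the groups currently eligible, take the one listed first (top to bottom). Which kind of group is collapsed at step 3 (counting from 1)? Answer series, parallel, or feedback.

[1] series reduction of H1, H2
[2] reduce the parallel group H3, H4
[3] close the feedback loop around (H1*H2), (H3+H4)
[4] cascade [(H1*H2)/(1+(H1*H2)*(H3+H4))], H5, H6
Step 3 collapses a feedback group.

Therefore the answer is feedback.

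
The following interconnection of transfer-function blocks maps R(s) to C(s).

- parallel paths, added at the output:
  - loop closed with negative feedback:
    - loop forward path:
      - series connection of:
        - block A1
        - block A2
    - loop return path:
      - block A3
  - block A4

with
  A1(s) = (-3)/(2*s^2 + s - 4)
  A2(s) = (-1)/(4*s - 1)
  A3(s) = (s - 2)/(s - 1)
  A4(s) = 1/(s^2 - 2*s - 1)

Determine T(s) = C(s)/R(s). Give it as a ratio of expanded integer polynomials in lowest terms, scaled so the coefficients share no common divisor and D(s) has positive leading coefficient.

1. combine A1, A2 in series -> 3/(8*s^3 + 2*s^2 - 17*s + 4)
2. apply the feedback formula to (A1*A2), A3 -> (3*s - 3)/(8*s^4 - 6*s^3 - 19*s^2 + 24*s - 10)
3. parallel reduction of [(A1*A2)/(1+(A1*A2)*A3)], A4: this yields T(s), and no further normalization is needed

Hence the answer: (8*s^4 - 3*s^3 - 28*s^2 + 27*s - 7)/(8*s^6 - 22*s^5 - 15*s^4 + 68*s^3 - 39*s^2 - 4*s + 10)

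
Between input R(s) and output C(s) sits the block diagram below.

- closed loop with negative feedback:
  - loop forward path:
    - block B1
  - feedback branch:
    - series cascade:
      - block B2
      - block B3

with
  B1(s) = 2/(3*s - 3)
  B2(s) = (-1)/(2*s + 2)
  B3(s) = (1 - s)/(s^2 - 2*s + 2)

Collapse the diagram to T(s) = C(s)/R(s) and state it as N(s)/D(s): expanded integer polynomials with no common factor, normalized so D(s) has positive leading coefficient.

First reduce the diagram to T(s).

Step 1 - combine B2, B3 in series gives (s - 1)/(2*s^3 - 2*s^2 + 4)
Step 2 - feedback reduction of B1, (B2*B3), giving the overall T(s)

Answer: (2*s^3 - 2*s^2 + 4)/(3*s^4 - 6*s^3 + 3*s^2 + 7*s - 7)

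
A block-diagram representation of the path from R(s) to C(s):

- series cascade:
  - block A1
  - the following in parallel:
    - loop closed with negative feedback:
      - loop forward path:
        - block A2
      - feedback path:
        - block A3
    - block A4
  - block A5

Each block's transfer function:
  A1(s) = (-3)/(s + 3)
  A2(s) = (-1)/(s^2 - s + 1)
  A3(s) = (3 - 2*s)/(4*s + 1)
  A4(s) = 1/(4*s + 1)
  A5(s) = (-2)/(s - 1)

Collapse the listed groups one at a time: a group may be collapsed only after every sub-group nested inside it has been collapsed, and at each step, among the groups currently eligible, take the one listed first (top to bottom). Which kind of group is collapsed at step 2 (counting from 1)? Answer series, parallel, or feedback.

(1) reduce the feedback loop with forward A2 and return A3
(2) add [A2/(1+A2*A3)], A4 (parallel)
(3) multiply A1, ([A2/(1+A2*A3)]+A4), A5 (series)
The group at step 2 is a parallel group.

Final answer: parallel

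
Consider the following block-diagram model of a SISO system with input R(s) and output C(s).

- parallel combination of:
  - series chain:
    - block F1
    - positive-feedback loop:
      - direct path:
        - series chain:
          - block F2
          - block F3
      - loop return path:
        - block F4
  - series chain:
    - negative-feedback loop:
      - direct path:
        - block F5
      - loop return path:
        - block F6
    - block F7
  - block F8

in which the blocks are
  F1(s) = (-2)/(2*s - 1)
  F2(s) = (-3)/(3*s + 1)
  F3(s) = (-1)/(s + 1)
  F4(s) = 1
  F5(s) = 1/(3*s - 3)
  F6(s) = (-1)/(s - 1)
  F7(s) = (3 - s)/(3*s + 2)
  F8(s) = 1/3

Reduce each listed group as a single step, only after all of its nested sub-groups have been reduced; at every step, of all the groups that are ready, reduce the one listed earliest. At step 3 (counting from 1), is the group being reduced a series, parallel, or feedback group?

Step 1. cascade F2, F3
Step 2. apply the feedback formula to (F2*F3), F4
Step 3. multiply F1, [(F2*F3)/(1-(F2*F3)*F4)] (series)
Step 4. collapse the loop (F5 forward, F6 return)
Step 5. multiply [F5/(1+F5*F6)], F7 (series)
Step 6. add (F1*[(F2*F3)/(1-(F2*F3)*F4)]), ([F5/(1+F5*F6)]*F7), F8 (parallel)
The group at step 3 is a series group.

Final answer: series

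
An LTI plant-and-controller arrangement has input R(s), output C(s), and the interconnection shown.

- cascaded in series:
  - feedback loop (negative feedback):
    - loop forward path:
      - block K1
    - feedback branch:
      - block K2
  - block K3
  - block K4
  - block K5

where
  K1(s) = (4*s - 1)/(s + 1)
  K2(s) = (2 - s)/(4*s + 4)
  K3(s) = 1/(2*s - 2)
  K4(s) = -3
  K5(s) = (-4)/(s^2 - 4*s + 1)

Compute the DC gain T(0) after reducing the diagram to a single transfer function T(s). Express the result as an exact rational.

Step 1. close the feedback loop around K1, K2: (16*s^2 + 12*s - 4)/(17*s + 2)
Step 2. cascade [K1/(1+K1*K2)], K3, K4, K5: (96*s^2 + 72*s - 24)/(17*s^4 - 83*s^3 + 75*s^2 - 7*s - 2)
Step 2 gives the overall T(s). Then T(0) = -24/(-2) = 12.

Hence the answer: 12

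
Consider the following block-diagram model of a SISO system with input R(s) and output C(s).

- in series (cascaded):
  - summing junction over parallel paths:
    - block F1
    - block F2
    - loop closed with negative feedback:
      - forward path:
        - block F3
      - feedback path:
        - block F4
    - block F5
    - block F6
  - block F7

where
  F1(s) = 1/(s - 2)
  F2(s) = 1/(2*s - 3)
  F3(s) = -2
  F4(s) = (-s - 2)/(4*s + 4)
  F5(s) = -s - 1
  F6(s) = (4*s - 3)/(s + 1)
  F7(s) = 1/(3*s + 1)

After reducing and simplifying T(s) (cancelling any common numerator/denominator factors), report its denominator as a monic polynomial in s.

Answer: s^5 - 5*s^4/6 - 38*s^3/9 + 19*s^2/18 + 43*s/9 + 4/3

Working:
Step 1: collapse the loop (F3 forward, F4 return); result (-4*s - 4)/(3*s + 4)
Step 2: add F1, F2, [F3/(1+F3*F4)], F5, F6 (parallel); result (-6*s^5 + 17*s^4 - 19*s^3 + 38*s^2 + 45*s - 140)/(6*s^4 - 7*s^3 - 23*s^2 + 14*s + 24)
Step 3: multiply (F1+F2+[F3/(1+F3*F4)]+F5+F6), F7 (series); result (-6*s^5 + 17*s^4 - 19*s^3 + 38*s^2 + 45*s - 140)/(18*s^5 - 15*s^4 - 76*s^3 + 19*s^2 + 86*s + 24)
Step 3 gives the fully reduced T(s), with no common factor left to cancel. The denominator's leading coefficient is 18, so divide each of its coefficients by 18 to get the monic form.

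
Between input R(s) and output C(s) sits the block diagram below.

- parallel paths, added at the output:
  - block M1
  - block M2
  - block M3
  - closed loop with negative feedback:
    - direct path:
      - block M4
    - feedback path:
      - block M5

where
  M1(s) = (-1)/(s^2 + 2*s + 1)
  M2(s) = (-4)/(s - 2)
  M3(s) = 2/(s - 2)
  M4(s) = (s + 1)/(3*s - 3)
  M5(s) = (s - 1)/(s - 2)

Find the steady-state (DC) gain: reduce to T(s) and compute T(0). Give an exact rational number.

The answer is -2/5.

Reasoning:
1. apply the feedback formula to M4, M5 -> (s^2 - s - 2)/(4*s^2 - 9*s + 5)
2. combine M1, M2, M3, [M4/(1+M4*M5)] in parallel -> (s^5 - 9*s^4 - 7*s^3 + 36*s^2 - 17*s + 4)/(4*s^5 - 9*s^4 - 7*s^3 + 19*s^2 + 3*s - 10)
DC gain: substitute s = 0 into T(s) from step 2: T(0) = 4/(-10) = -2/5.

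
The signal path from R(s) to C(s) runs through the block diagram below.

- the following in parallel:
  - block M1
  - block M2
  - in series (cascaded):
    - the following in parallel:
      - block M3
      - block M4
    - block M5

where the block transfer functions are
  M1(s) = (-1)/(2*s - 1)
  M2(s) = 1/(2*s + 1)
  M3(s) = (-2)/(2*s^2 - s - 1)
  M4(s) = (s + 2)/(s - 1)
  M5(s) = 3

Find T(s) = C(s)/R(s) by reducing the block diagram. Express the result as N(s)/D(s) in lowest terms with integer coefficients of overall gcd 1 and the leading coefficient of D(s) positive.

Answer: (12*s^3 + 24*s^2 - 17*s + 2)/(4*s^3 - 4*s^2 - s + 1)

Working:
Step 1: add M3, M4 (parallel), giving (2*s^2 + 5*s)/(2*s^2 - s - 1)
Step 2: multiply (M3+M4), M5 (series), giving (6*s^2 + 15*s)/(2*s^2 - s - 1)
Step 3: combine M1, M2, ((M3+M4)*M5) in parallel; the result is T(s) itself (integer coefficients, no common factor, positive leading denominator coefficient)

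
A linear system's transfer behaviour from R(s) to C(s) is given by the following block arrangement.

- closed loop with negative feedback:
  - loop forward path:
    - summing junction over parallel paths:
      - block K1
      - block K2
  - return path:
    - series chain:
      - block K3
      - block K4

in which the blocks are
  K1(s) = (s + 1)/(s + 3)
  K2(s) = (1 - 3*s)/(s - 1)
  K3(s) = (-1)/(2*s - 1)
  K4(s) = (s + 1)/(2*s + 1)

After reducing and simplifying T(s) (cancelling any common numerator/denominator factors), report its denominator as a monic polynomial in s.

Step 1: reduce the parallel group K1, K2 = (-2*s^2 - 8*s + 2)/(s^2 + 2*s - 3)
Step 2: cascade K3, K4 = (-s - 1)/(4*s^2 - 1)
Step 3: reduce the feedback loop with forward (K1+K2) and return (K3*K4) = (-8*s^4 - 32*s^3 + 10*s^2 + 8*s - 2)/(4*s^4 + 10*s^3 - 3*s^2 + 4*s + 1)
T(s) is the step-3 result (common factors already cancelled). Leading coefficient of the denominator: 4. Divide through by 4 for the monic polynomial.

Therefore the answer is s^4 + 5*s^3/2 - 3*s^2/4 + s + 1/4.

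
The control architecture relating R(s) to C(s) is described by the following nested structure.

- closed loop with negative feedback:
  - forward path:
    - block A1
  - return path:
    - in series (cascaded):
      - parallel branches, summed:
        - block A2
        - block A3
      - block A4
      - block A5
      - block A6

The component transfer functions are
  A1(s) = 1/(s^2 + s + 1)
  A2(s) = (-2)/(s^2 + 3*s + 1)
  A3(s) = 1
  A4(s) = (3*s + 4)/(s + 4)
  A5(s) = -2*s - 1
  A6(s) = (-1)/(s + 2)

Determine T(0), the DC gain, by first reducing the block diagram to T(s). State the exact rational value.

(1) parallel reduction of A2, A3; result (s^2 + 3*s - 1)/(s^2 + 3*s + 1)
(2) cascade (A2+A3), A4, A5, A6; result (6*s^4 + 29*s^3 + 31*s^2 + s - 4)/(s^4 + 9*s^3 + 27*s^2 + 30*s + 8)
(3) collapse the loop (A1 forward, ((A2+A3)*A4*A5*A6) return); result (s^4 + 9*s^3 + 27*s^2 + 30*s + 8)/(s^6 + 10*s^5 + 43*s^4 + 95*s^3 + 96*s^2 + 39*s + 4)
Evaluating the step-3 result (the overall T(s)) at s = 0 gives T(0) = 8/4 = 2.

Final answer: 2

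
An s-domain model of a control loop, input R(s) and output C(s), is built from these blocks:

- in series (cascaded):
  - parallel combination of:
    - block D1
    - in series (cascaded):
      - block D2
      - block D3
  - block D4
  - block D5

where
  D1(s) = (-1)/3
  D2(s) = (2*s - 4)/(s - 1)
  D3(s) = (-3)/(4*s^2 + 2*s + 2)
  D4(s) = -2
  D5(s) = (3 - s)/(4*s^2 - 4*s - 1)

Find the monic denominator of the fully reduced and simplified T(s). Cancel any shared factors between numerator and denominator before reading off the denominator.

[1] multiply D2, D3 (series) -> (6 - 3*s)/(2*s^3 - s^2 - 1)
[2] reduce the parallel group D1, (D2*D3) -> (-2*s^3 + s^2 - 9*s + 19)/(6*s^3 - 3*s^2 - 3)
[3] series reduction of (D1+(D2*D3)), D4, D5 -> (-4*s^4 + 14*s^3 - 24*s^2 + 92*s - 114)/(24*s^5 - 36*s^4 + 6*s^3 - 9*s^2 + 12*s + 3)
Step 3 gives the fully reduced T(s), with no common factor left to cancel. The denominator's leading coefficient is 24, so divide each of its coefficients by 24 to get the monic form.

Hence the answer: s^5 - 3*s^4/2 + s^3/4 - 3*s^2/8 + s/2 + 1/8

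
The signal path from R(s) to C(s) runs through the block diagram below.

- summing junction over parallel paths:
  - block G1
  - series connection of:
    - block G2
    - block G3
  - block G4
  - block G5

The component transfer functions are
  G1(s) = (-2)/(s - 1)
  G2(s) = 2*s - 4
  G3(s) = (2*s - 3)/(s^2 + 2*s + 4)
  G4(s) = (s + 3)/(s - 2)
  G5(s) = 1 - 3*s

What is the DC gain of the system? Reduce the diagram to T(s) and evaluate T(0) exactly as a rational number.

[1] combine G2, G3 in series: (4*s^2 - 14*s + 12)/(s^2 + 2*s + 4)
[2] add G1, (G2*G3), G4, G5 (parallel): (-3*s^5 + 9*s^4 - 25*s^3 + 91*s^2 - 94*s + 36)/(s^4 - s^3 - 8*s + 8)
DC gain: substitute s = 0 into T(s) from step 2: T(0) = 36/8 = 9/2.

Therefore the answer is 9/2.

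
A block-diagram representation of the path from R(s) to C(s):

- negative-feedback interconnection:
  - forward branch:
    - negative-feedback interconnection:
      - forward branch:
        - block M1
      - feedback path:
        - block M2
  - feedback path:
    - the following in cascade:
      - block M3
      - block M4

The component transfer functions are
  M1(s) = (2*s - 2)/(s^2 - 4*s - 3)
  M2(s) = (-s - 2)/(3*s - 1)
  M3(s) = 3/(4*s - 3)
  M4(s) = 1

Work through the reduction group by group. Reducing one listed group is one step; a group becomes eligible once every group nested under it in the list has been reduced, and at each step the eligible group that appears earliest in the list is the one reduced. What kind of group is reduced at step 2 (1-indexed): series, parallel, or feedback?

The answer is series.

Reasoning:
Step 1. reduce the feedback loop with forward M1 and return M2
Step 2. multiply M3, M4 (series)
Step 3. apply the feedback formula to [M1/(1+M1*M2)], (M3*M4)
Step 2: series.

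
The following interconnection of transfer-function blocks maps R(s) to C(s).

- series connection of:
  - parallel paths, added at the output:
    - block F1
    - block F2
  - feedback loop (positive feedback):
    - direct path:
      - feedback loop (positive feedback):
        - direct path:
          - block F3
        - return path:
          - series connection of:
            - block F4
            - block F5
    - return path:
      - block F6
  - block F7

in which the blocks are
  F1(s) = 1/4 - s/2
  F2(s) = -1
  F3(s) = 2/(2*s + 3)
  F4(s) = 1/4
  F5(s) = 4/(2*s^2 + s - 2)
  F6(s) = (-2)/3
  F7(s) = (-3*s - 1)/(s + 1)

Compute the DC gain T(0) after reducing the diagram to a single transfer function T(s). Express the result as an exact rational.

Reducing step by step:

Step 1 - combine F1, F2 in parallel = -s/2 - 3/4
Step 2 - multiply F4, F5 (series) = 1/(2*s^2 + s - 2)
Step 3 - close the feedback loop around F3, (F4*F5) = (4*s^2 + 2*s - 4)/(4*s^3 + 8*s^2 - s - 8)
Step 4 - close the feedback loop around [F3/(1-F3*(F4*F5))], F6 = (12*s^2 + 6*s - 12)/(12*s^3 + 32*s^2 + s - 32)
Step 5 - multiply (F1+F2), [[F3/(1-F3*(F4*F5))]/(1-[F3/(1-F3*(F4*F5))]*F6)], F7 (series) = (36*s^4 + 84*s^3 + 15*s^2 - 57*s - 18)/(24*s^4 + 88*s^3 + 66*s^2 - 62*s - 64)
The step-5 result is T(s). Setting s = 0: T(0) = -18/(-64) = 9/32.

Answer: 9/32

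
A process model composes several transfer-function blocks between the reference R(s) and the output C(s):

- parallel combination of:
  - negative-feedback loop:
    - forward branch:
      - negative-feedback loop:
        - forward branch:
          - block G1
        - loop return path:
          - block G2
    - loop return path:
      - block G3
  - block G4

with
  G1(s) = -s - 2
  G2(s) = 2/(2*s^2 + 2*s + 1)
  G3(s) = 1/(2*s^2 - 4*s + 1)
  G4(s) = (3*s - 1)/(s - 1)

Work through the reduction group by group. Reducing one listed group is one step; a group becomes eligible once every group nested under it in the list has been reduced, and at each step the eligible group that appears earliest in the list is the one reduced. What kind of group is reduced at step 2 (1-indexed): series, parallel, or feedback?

(1) feedback reduction of G1, G2
(2) close the feedback loop around [G1/(1+G1*G2)], G3
(3) reduce the parallel group [[G1/(1+G1*G2)]/(1+[G1/(1+G1*G2)]*G3)], G4
Step 2: feedback.

Therefore the answer is feedback.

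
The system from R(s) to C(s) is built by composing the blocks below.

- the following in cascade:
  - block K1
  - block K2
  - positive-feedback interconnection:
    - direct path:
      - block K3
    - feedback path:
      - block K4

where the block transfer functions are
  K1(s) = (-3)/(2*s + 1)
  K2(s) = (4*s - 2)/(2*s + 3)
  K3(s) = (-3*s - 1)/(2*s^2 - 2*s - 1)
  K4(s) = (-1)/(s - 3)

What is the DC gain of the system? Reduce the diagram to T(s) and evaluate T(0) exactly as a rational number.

[1] reduce the feedback loop with forward K3 and return K4 -> (-3*s^2 + 8*s + 3)/(2*s^3 - 8*s^2 + 2*s + 2)
[2] series reduction of K1, K2, [K3/(1-K3*K4)] -> (18*s^3 - 57*s^2 + 6*s + 9)/(4*s^5 - 8*s^4 - 25*s^3 + 11*s + 3)
Step 2 gives the overall T(s). Then T(0) = 9/3 = 3.

Therefore the answer is 3.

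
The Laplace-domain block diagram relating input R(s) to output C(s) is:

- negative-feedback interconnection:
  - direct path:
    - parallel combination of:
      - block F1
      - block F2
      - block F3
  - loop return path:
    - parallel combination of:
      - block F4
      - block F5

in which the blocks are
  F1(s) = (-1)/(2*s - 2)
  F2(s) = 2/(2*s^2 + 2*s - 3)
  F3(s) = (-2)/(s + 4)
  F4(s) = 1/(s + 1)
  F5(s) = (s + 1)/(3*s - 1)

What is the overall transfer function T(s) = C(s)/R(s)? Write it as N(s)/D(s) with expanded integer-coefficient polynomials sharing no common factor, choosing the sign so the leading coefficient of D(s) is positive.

Step 1 - reduce the parallel group F1, F2, F3; result (-10*s^3 - 6*s^2 + 27*s - 16)/(4*s^4 + 16*s^3 - 10*s^2 - 34*s + 24)
Step 2 - add F4, F5 (parallel); result (s^2 + 5*s)/(3*s^2 + 2*s - 1)
Step 3 - apply the feedback formula to (F1+F2+F3), (F4+F5), which is the overall transfer function T(s) = C(s)/R(s) in lowest terms

Answer: (-30*s^5 - 38*s^4 + 79*s^3 + 12*s^2 - 59*s + 16)/(12*s^6 + 46*s^5 - 58*s^4 - 141*s^3 + 133*s^2 + 2*s - 24)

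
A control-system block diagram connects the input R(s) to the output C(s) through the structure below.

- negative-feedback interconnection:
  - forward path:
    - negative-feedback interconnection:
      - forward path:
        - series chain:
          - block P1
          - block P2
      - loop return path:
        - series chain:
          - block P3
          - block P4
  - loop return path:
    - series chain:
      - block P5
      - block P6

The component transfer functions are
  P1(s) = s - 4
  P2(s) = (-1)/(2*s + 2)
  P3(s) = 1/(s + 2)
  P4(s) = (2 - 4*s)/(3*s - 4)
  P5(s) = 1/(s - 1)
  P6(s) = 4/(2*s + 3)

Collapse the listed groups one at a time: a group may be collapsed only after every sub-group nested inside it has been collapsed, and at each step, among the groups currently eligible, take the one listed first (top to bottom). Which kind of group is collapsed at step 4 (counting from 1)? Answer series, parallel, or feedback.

Step 1 - series reduction of P1, P2
Step 2 - multiply P3, P4 (series)
Step 3 - reduce the feedback loop with forward (P1*P2) and return (P3*P4)
Step 4 - multiply P5, P6 (series)
Step 5 - reduce the feedback loop with forward [(P1*P2)/(1+(P1*P2)*(P3*P4))] and return (P5*P6)
So the answer for step 4 is series.

Hence the answer: series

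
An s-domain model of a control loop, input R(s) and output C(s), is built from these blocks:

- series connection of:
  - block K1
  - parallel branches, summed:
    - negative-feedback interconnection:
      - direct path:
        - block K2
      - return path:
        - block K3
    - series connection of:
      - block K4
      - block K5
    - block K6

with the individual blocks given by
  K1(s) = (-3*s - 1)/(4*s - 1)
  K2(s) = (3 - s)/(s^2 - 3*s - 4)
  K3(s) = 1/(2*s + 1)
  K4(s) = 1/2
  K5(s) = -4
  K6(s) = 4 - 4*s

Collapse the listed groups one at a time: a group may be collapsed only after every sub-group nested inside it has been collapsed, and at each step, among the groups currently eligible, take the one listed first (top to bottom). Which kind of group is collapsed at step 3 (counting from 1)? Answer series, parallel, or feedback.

Answer: parallel

Working:
[1] apply the feedback formula to K2, K3
[2] reduce the series chain K4, K5
[3] reduce the parallel group [K2/(1+K2*K3)], (K4*K5), K6
[4] cascade K1, ([K2/(1+K2*K3)]+(K4*K5)+K6)
The group at step 3 is a parallel group.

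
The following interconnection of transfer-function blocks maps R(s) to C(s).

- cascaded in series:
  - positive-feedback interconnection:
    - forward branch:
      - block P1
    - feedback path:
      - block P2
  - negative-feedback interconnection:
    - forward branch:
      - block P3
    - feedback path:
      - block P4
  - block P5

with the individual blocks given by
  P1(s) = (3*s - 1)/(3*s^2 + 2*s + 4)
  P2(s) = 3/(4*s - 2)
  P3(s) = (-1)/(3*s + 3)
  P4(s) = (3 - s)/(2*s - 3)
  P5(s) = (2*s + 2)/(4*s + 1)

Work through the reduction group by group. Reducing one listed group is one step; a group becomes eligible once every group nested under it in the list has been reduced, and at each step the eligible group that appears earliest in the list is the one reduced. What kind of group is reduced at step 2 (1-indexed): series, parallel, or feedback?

[1] feedback reduction of P1, P2
[2] reduce the feedback loop with forward P3 and return P4
[3] series reduction of [P1/(1-P1*P2)], [P3/(1+P3*P4)], P5
Step 2 collapses a feedback group.

Answer: feedback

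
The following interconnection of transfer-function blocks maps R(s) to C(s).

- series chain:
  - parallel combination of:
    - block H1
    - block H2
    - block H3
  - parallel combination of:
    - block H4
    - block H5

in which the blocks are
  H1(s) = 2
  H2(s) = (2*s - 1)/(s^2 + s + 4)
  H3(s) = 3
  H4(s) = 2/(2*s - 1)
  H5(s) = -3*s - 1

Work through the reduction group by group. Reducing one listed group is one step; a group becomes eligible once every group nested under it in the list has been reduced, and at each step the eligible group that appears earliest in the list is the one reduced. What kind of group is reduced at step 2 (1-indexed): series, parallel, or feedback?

1. combine H1, H2, H3 in parallel
2. combine H4, H5 in parallel
3. cascade (H1+H2+H3), (H4+H5)
Step 2: parallel.

Final answer: parallel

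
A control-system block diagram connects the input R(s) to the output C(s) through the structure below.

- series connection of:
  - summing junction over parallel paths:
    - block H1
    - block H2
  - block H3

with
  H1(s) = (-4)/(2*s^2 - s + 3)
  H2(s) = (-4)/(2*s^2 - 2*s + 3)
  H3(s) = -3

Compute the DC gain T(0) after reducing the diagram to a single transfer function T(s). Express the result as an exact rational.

Answer: 8

Working:
Step 1: sum the parallel branches H1, H2, giving (-16*s^2 + 12*s - 24)/(4*s^4 - 6*s^3 + 14*s^2 - 9*s + 9)
Step 2: combine (H1+H2), H3 in series, giving (48*s^2 - 36*s + 72)/(4*s^4 - 6*s^3 + 14*s^2 - 9*s + 9)
The step-2 result is T(s). Setting s = 0: T(0) = 72/9 = 8.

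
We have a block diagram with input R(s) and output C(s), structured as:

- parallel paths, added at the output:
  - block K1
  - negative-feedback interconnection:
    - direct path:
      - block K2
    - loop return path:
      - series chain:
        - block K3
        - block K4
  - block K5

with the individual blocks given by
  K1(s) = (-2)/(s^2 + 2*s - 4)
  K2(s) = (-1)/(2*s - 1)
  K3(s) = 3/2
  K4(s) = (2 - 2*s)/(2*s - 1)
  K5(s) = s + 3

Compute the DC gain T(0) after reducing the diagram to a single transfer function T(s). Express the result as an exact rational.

1. cascade K3, K4 -> (3 - 3*s)/(2*s - 1)
2. collapse the loop (K2 forward, (K3*K4) return) -> (1 - 2*s)/(4*s^2 - s - 2)
3. parallel reduction of K1, [K2/(1+K2*(K3*K4))], K5 -> (4*s^5 + 19*s^4 - s^3 - 71*s^2 + 20*s + 24)/(4*s^4 + 7*s^3 - 20*s^2 + 8)
That last expression is T(s); at s = 0 only the constant terms survive, so T(0) = 24/8 = 3.

Hence the answer: 3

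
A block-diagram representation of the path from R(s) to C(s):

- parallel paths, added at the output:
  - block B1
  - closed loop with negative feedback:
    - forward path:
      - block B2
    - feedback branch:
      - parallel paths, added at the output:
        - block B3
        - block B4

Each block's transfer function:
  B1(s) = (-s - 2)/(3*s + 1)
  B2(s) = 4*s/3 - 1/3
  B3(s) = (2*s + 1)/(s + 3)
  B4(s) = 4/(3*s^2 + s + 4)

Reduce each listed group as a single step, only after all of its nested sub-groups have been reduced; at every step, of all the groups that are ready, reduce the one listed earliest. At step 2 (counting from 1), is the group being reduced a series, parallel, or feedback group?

[1] sum the parallel branches B3, B4
[2] close the feedback loop around B2, (B3+B4)
[3] add B1, [B2/(1+B2*(B3+B4))] (parallel)
So the answer for step 2 is feedback.

Hence the answer: feedback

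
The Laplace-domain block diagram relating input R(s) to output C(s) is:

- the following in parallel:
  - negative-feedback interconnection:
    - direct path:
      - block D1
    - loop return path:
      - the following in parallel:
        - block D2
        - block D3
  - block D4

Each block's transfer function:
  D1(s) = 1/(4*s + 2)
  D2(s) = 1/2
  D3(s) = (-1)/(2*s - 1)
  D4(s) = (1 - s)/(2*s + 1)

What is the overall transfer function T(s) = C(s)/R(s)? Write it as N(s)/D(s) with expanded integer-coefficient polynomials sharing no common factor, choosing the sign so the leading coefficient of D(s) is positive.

The answer is (-16*s^3 + 22*s^2 + 9*s - 9)/(32*s^3 + 20*s^2 - 12*s - 7).

Reasoning:
Step 1: sum the parallel branches D2, D3 gives (2*s - 3)/(4*s - 2)
Step 2: apply the feedback formula to D1, (D2+D3) gives (4*s - 2)/(16*s^2 + 2*s - 7)
Step 3: reduce the parallel group [D1/(1+D1*(D2+D3))], D4; the result is T(s) itself (integer coefficients, no common factor, positive leading denominator coefficient)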